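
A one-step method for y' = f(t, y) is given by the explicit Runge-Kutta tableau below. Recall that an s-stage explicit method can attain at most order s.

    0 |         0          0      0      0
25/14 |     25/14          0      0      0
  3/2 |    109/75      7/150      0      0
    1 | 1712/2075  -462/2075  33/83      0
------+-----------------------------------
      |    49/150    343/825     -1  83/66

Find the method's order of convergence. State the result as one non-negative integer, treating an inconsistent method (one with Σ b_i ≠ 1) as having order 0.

b = (49/150, 343/825, -1, 83/66)
c = (0, 25/14, 3/2, 1)
Ac = (0, 0, 1/12, 33/166)
Σ b_i: 49/150·1 + 343/825·1 + (-1)·1 + 83/66·1 = 1 ✓
b·c: 343/825·25/14 + (-1)·3/2 + 83/66·1 = 1/2 ✓
b·c²: 343/825·625/196 + (-1)·9/4 + 83/66·1 = 1/3 ✓
b·Ac: (-1)·1/12 + 83/66·33/166 = 1/6 ✓
b·c³: 343/825·15625/2744 + (-1)·27/8 + 83/66·1 = 1/4 ✓
b·(c∘Ac): (-1)·1/8 + 83/66·33/166 = 1/8 ✓
b·Ac²: (-1)·25/168 + 83/66·429/2324 = 1/12 ✓
b·A²c: 83/66·11/332 = 1/24 ✓; 4 stages ⇒ order 4.

4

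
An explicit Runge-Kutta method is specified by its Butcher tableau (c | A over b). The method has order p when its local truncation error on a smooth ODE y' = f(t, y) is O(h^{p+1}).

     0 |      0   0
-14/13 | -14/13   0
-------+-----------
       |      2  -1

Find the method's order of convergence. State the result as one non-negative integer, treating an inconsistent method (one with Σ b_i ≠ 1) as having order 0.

b = (2, -1)
c = (0, -14/13)
Σ b_i: 2·1 + (-1)·1 = 1 ✓
b·c: (-1)·(-14/13) = 14/13 ≠ 1/2 ⇒ order 1.

1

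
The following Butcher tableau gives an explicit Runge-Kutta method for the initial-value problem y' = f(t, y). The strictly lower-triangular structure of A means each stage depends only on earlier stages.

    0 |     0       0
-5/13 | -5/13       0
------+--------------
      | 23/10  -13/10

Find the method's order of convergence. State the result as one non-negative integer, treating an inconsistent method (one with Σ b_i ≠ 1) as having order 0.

b = (23/10, -13/10)
c = (0, -5/13)
Σ b_i: 23/10·1 + (-13/10)·1 = 1 ✓
b·c: (-13/10)·(-5/13) = 1/2 ✓; 2 stages ⇒ order 2.

2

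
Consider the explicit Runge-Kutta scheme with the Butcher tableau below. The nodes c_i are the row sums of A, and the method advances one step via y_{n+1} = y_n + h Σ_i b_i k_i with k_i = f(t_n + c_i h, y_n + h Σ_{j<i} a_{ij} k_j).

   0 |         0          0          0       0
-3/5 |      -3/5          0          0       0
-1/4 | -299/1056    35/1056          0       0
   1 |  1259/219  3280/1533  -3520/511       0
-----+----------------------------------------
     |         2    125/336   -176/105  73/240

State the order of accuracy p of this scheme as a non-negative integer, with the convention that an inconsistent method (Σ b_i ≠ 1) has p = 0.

b = (2, 125/336, -176/105, 73/240)
c = (0, -3/5, -1/4, 1)
Ac = (0, 0, -7/352, 32/73)
Σ b_i: 2·1 + 125/336·1 + (-176/105)·1 + 73/240·1 = 1 ✓
b·c: 125/336·(-3/5) + (-176/105)·(-1/4) + 73/240·1 = 1/2 ✓
b·c²: 125/336·9/25 + (-176/105)·1/16 + 73/240·1 = 1/3 ✓
b·Ac: (-176/105)·(-7/352) + 73/240·32/73 = 1/6 ✓
b·c³: 125/336·(-27/125) + (-176/105)·(-1/64) + 73/240·1 = 1/4 ✓
b·(c∘Ac): (-176/105)·7/1408 + 73/240·32/73 = 1/8 ✓
b·Ac²: (-176/105)·21/1760 + 73/240·124/365 = 1/12 ✓
b·A²c: 73/240·10/73 = 1/24 ✓; 4 stages ⇒ order 4.

4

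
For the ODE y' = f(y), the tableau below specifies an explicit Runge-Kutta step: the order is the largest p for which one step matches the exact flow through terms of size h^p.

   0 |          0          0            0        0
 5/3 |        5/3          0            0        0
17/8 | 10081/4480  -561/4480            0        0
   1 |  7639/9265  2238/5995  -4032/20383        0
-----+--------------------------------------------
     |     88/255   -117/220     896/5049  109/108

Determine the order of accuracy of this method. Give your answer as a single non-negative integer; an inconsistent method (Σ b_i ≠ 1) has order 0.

b = (88/255, -117/220, 896/5049, 109/108)
c = (0, 5/3, 17/8, 1)
Ac = (0, 0, -187/896, 22/109)
Σ b_i: 88/255·1 + (-117/220)·1 + 896/5049·1 + 109/108·1 = 1 ✓
b·c: (-117/220)·5/3 + 896/5049·17/8 + 109/108·1 = 1/2 ✓
b·c²: (-117/220)·25/9 + 896/5049·289/64 + 109/108·1 = 1/3 ✓
b·Ac: 896/5049·(-187/896) + 109/108·22/109 = 1/6 ✓
b·c³: (-117/220)·125/27 + 896/5049·4913/512 + 109/108·1 = 1/4 ✓
b·(c∘Ac): 896/5049·(-3179/7168) + 109/108·22/109 = 1/8 ✓
b·Ac²: 896/5049·(-935/2688) + 109/108·47/327 = 1/12 ✓
b·A²c: 109/108·9/218 = 1/24 ✓; 4 stages ⇒ order 4.

4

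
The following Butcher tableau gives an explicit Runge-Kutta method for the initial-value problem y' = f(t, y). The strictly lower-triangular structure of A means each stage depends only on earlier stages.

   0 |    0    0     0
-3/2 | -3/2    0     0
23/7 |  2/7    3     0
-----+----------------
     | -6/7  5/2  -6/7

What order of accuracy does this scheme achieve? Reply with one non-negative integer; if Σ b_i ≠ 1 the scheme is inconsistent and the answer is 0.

0

b = (-6/7, 5/2, -6/7)
c = (0, -3/2, 23/7)
Ac = (0, 0, -9/2)
Σ b_i: (-6/7)·1 + 5/2·1 + (-6/7)·1 = 11/14 ≠ 1 ⇒ order 0.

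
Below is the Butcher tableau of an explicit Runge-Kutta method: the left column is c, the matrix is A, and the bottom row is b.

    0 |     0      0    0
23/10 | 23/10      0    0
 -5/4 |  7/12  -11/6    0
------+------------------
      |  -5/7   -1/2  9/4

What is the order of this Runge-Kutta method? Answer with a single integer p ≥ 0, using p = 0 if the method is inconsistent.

0

b = (-5/7, -1/2, 9/4)
c = (0, 23/10, -5/4)
Ac = (0, 0, -253/60)
Σ b_i: (-5/7)·1 + (-1/2)·1 + 9/4·1 = 29/28 ≠ 1 ⇒ order 0.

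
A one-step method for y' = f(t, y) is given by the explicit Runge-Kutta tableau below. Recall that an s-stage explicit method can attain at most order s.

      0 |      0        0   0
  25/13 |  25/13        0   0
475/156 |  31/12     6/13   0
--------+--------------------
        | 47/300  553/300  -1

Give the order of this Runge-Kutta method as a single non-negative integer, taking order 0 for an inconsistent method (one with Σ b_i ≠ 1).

2

b = (47/300, 553/300, -1)
c = (0, 25/13, 475/156)
Ac = (0, 0, 150/169)
Σ b_i: 47/300·1 + 553/300·1 + (-1)·1 = 1 ✓
b·c: 553/300·25/13 + (-1)·475/156 = 1/2 ✓
b·c²: 553/300·625/169 + (-1)·225625/24336 = -59725/24336 ≠ 1/3 ⇒ order 2.
b·Ac: (-1)·150/169 = -150/169 ≠ 1/6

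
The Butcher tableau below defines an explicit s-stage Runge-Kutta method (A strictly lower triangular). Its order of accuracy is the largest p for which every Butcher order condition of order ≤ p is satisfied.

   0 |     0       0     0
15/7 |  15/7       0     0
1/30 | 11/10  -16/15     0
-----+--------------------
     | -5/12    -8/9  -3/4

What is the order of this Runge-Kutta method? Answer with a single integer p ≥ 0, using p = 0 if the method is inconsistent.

0

b = (-5/12, -8/9, -3/4)
c = (0, 15/7, 1/30)
Ac = (0, 0, -16/7)
Σ b_i: (-5/12)·1 + (-8/9)·1 + (-3/4)·1 = -37/18 ≠ 1 ⇒ order 0.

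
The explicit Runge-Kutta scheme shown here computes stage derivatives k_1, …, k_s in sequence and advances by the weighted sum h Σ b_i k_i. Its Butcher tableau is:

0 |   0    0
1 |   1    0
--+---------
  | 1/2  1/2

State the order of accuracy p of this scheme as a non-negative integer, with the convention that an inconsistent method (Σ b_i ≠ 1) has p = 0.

2

b = (1/2, 1/2)
c = (0, 1)
Σ b_i: 1/2·1 + 1/2·1 = 1 ✓
b·c: 1/2·1 = 1/2 ✓; 2 stages ⇒ order 2.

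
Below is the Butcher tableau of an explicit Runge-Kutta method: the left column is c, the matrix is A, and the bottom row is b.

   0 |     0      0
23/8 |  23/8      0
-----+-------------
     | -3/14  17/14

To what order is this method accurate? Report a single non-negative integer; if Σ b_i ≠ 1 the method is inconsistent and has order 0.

b = (-3/14, 17/14)
c = (0, 23/8)
Σ b_i: (-3/14)·1 + 17/14·1 = 1 ✓
b·c: 17/14·23/8 = 391/112 ≠ 1/2 ⇒ order 1.

1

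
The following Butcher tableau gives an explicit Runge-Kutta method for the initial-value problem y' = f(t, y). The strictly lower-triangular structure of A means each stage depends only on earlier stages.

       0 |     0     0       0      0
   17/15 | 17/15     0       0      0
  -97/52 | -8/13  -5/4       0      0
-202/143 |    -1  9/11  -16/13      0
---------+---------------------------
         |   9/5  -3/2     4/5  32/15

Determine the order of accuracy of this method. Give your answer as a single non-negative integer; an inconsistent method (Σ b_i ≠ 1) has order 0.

0

b = (9/5, -3/2, 4/5, 32/15)
c = (0, 17/15, -97/52, -202/143)
Ac = (0, 0, -17/12, 29959/9295)
Σ b_i: 9/5·1 + (-3/2)·1 + 4/5·1 + 32/15·1 = 97/30 ≠ 1 ⇒ order 0.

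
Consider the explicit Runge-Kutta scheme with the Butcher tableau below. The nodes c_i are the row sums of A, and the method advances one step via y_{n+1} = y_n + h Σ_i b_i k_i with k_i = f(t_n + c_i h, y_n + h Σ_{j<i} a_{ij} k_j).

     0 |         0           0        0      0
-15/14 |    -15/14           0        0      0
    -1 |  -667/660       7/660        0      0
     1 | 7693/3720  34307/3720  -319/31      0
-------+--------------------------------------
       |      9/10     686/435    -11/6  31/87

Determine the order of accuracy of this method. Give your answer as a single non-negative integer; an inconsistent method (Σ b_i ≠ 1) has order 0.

b = (9/10, 686/435, -11/6, 31/87)
c = (0, -15/14, -1, 1)
Ac = (0, 0, -1/88, 203/496)
Σ b_i: 9/10·1 + 686/435·1 + (-11/6)·1 + 31/87·1 = 1 ✓
b·c: 686/435·(-15/14) + (-11/6)·(-1) + 31/87·1 = 1/2 ✓
b·c²: 686/435·225/196 + (-11/6)·1 + 31/87·1 = 1/3 ✓
b·Ac: (-11/6)·(-1/88) + 31/87·203/496 = 1/6 ✓
b·c³: 686/435·(-3375/2744) + (-11/6)·(-1) + 31/87·1 = 1/4 ✓
b·(c∘Ac): (-11/6)·1/88 + 31/87·203/496 = 1/8 ✓
b·Ac²: (-11/6)·15/1232 + 31/87·2059/6944 = 1/12 ✓
b·A²c: 31/87·29/248 = 1/24 ✓; 4 stages ⇒ order 4.

4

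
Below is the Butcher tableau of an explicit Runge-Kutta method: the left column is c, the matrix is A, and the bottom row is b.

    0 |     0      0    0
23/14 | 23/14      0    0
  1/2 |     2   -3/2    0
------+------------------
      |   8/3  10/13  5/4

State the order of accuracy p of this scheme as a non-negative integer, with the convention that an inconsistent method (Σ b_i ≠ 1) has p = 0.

0

b = (8/3, 10/13, 5/4)
c = (0, 23/14, 1/2)
Ac = (0, 0, -69/28)
Σ b_i: 8/3·1 + 10/13·1 + 5/4·1 = 731/156 ≠ 1 ⇒ order 0.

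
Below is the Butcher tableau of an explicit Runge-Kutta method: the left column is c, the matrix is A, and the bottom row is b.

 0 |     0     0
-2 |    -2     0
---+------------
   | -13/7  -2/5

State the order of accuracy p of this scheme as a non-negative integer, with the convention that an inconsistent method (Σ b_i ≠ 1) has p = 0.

b = (-13/7, -2/5)
c = (0, -2)
Σ b_i: (-13/7)·1 + (-2/5)·1 = -79/35 ≠ 1 ⇒ order 0.

0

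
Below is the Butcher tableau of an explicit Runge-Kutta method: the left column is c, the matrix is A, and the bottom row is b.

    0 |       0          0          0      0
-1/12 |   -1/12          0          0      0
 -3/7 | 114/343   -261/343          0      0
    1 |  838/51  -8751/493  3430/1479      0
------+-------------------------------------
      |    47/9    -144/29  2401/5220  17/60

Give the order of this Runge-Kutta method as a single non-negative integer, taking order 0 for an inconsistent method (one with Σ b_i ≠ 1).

4

b = (47/9, -144/29, 2401/5220, 17/60)
c = (0, -1/12, -3/7, 1)
Ac = (0, 0, 87/1372, 33/68)
Σ b_i: 47/9·1 + (-144/29)·1 + 2401/5220·1 + 17/60·1 = 1 ✓
b·c: (-144/29)·(-1/12) + 2401/5220·(-3/7) + 17/60·1 = 1/2 ✓
b·c²: (-144/29)·1/144 + 2401/5220·9/49 + 17/60·1 = 1/3 ✓
b·Ac: 2401/5220·87/1372 + 17/60·33/68 = 1/6 ✓
b·c³: (-144/29)·(-1/1728) + 2401/5220·(-27/343) + 17/60·1 = 1/4 ✓
b·(c∘Ac): 2401/5220·(-261/9604) + 17/60·33/68 = 1/8 ✓
b·Ac²: 2401/5220·(-29/5488) + 17/60·247/816 = 1/12 ✓
b·A²c: 17/60·5/34 = 1/24 ✓; 4 stages ⇒ order 4.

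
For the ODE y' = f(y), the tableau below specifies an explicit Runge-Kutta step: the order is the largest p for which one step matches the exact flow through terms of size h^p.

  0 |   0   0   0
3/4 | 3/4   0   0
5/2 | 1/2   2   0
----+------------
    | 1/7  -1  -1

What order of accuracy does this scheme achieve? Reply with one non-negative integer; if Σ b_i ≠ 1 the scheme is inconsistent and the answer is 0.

b = (1/7, -1, -1)
c = (0, 3/4, 5/2)
Ac = (0, 0, 3/2)
Σ b_i: 1/7·1 + (-1)·1 + (-1)·1 = -13/7 ≠ 1 ⇒ order 0.

0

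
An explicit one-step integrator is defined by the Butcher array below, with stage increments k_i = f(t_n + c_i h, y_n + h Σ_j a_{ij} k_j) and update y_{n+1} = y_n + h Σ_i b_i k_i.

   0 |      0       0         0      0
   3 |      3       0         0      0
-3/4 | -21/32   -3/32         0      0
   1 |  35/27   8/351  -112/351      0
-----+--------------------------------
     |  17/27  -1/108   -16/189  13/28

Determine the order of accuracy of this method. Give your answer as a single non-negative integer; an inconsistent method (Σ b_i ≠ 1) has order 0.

4

b = (17/27, -1/108, -16/189, 13/28)
c = (0, 3, -3/4, 1)
Ac = (0, 0, -9/32, 4/13)
Σ b_i: 17/27·1 + (-1/108)·1 + (-16/189)·1 + 13/28·1 = 1 ✓
b·c: (-1/108)·3 + (-16/189)·(-3/4) + 13/28·1 = 1/2 ✓
b·c²: (-1/108)·9 + (-16/189)·9/16 + 13/28·1 = 1/3 ✓
b·Ac: (-16/189)·(-9/32) + 13/28·4/13 = 1/6 ✓
b·c³: (-1/108)·27 + (-16/189)·(-27/64) + 13/28·1 = 1/4 ✓
b·(c∘Ac): (-16/189)·27/128 + 13/28·4/13 = 1/8 ✓
b·Ac²: (-16/189)·(-27/32) + 13/28·1/39 = 1/12 ✓
b·A²c: 13/28·7/78 = 1/24 ✓; 4 stages ⇒ order 4.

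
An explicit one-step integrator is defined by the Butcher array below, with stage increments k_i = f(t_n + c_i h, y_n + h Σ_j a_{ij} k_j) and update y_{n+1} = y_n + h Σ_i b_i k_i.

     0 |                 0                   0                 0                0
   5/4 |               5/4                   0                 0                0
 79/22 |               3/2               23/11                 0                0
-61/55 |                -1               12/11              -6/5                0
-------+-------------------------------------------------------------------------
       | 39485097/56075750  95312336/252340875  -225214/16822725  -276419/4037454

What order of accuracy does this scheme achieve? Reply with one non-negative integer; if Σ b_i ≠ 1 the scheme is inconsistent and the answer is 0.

3

b = (39485097/56075750, 95312336/252340875, -225214/16822725, -276419/4037454)
c = (0, 5/4, 79/22, -61/55)
Ac = (0, 0, 115/44, -162/55)
Σ b_i: 39485097/56075750·1 + 95312336/252340875·1 + (-225214/16822725)·1 + (-276419/4037454)·1 = 1 ✓
b·c: 95312336/252340875·5/4 + (-225214/16822725)·79/22 + (-276419/4037454)·(-61/55) = 1/2 ✓
b·c²: 95312336/252340875·25/16 + (-225214/16822725)·6241/484 + (-276419/4037454)·3721/3025 = 1/3 ✓
b·Ac: (-225214/16822725)·115/44 + (-276419/4037454)·(-162/55) = 1/6 ✓
b·c³: 95312336/252340875·125/64 + (-225214/16822725)·493039/10648 + (-276419/4037454)·(-226981/166375) = 390893183/1850499750 ≠ 1/4 ⇒ order 3.
b·(c∘Ac): (-225214/16822725)·9085/968 + (-276419/4037454)·9882/3025 = -258552997/740199900 ≠ 1/8
b·Ac²: (-225214/16822725)·575/176 + (-276419/4037454)·(-33321/2420) = 133078999/148039980 ≠ 1/12
b·A²c: (-276419/4037454)·(-69/22) = 577967/2691636 ≠ 1/24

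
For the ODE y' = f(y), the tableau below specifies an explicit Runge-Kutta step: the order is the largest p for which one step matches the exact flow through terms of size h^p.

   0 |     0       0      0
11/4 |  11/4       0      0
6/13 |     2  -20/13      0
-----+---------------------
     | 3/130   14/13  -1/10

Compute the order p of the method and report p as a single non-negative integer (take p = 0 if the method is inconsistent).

b = (3/130, 14/13, -1/10)
c = (0, 11/4, 6/13)
Ac = (0, 0, -55/13)
Σ b_i: 3/130·1 + 14/13·1 + (-1/10)·1 = 1 ✓
b·c: 14/13·11/4 + (-1/10)·6/13 = 379/130 ≠ 1/2 ⇒ order 1.

1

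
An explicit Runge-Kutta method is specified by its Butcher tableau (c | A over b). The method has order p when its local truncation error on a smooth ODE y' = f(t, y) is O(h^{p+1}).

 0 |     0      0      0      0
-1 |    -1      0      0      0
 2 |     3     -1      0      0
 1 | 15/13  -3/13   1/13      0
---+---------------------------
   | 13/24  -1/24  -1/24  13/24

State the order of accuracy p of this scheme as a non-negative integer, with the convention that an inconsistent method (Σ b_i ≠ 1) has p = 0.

b = (13/24, -1/24, -1/24, 13/24)
c = (0, -1, 2, 1)
Ac = (0, 0, 1, 5/13)
Σ b_i: 13/24·1 + (-1/24)·1 + (-1/24)·1 + 13/24·1 = 1 ✓
b·c: (-1/24)·(-1) + (-1/24)·2 + 13/24·1 = 1/2 ✓
b·c²: (-1/24)·1 + (-1/24)·4 + 13/24·1 = 1/3 ✓
b·Ac: (-1/24)·1 + 13/24·5/13 = 1/6 ✓
b·c³: (-1/24)·(-1) + (-1/24)·8 + 13/24·1 = 1/4 ✓
b·(c∘Ac): (-1/24)·2 + 13/24·5/13 = 1/8 ✓
b·Ac²: (-1/24)·(-1) + 13/24·1/13 = 1/12 ✓
b·A²c: 13/24·1/13 = 1/24 ✓; 4 stages ⇒ order 4.

4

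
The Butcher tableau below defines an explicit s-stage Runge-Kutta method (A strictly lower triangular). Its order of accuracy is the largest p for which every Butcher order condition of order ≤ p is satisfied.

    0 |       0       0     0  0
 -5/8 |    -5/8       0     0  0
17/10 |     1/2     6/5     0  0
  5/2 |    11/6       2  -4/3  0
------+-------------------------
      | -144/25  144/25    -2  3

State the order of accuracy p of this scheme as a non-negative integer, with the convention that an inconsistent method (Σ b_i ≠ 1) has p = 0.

b = (-144/25, 144/25, -2, 3)
c = (0, -5/8, 17/10, 5/2)
Ac = (0, 0, -3/4, -211/60)
Σ b_i: (-144/25)·1 + 144/25·1 + (-2)·1 + 3·1 = 1 ✓
b·c: 144/25·(-5/8) + (-2)·17/10 + 3·5/2 = 1/2 ✓
b·c²: 144/25·25/64 + (-2)·289/100 + 3·25/4 = 761/50 ≠ 1/3 ⇒ order 2.
b·Ac: (-2)·(-3/4) + 3·(-211/60) = -181/20 ≠ 1/6

2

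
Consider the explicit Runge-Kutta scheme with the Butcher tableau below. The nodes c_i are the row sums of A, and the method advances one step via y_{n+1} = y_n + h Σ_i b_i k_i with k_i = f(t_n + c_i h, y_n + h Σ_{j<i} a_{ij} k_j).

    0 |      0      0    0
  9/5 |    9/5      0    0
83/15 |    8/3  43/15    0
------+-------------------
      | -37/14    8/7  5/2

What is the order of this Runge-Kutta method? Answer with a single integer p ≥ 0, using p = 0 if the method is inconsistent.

b = (-37/14, 8/7, 5/2)
c = (0, 9/5, 83/15)
Ac = (0, 0, 129/25)
Σ b_i: (-37/14)·1 + 8/7·1 + 5/2·1 = 1 ✓
b·c: 8/7·9/5 + 5/2·83/15 = 3337/210 ≠ 1/2 ⇒ order 1.

1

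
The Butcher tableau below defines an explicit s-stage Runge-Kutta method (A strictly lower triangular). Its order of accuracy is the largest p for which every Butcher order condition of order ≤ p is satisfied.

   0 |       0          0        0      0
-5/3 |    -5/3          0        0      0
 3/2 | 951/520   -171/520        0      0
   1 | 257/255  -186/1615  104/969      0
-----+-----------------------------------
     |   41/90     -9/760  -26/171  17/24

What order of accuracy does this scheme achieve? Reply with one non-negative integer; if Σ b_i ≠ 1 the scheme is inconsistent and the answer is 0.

4

b = (41/90, -9/760, -26/171, 17/24)
c = (0, -5/3, 3/2, 1)
Ac = (0, 0, 57/104, 6/17)
Σ b_i: 41/90·1 + (-9/760)·1 + (-26/171)·1 + 17/24·1 = 1 ✓
b·c: (-9/760)·(-5/3) + (-26/171)·3/2 + 17/24·1 = 1/2 ✓
b·c²: (-9/760)·25/9 + (-26/171)·9/4 + 17/24·1 = 1/3 ✓
b·Ac: (-26/171)·57/104 + 17/24·6/17 = 1/6 ✓
b·c³: (-9/760)·(-125/27) + (-26/171)·27/8 + 17/24·1 = 1/4 ✓
b·(c∘Ac): (-26/171)·171/208 + 17/24·6/17 = 1/8 ✓
b·Ac²: (-26/171)·(-95/104) + 17/24·(-4/51) = 1/12 ✓
b·A²c: 17/24·1/17 = 1/24 ✓; 4 stages ⇒ order 4.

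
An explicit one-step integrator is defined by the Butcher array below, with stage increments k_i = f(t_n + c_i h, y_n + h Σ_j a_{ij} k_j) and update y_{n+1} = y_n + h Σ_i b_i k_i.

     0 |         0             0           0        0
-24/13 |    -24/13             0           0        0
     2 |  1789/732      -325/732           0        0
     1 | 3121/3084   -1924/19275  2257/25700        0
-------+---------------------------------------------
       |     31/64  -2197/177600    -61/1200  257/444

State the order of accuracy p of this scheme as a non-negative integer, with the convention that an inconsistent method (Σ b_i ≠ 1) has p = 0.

b = (31/64, -2197/177600, -61/1200, 257/444)
c = (0, -24/13, 2, 1)
Ac = (0, 0, 50/61, 185/514)
Σ b_i: 31/64·1 + (-2197/177600)·1 + (-61/1200)·1 + 257/444·1 = 1 ✓
b·c: (-2197/177600)·(-24/13) + (-61/1200)·2 + 257/444·1 = 1/2 ✓
b·c²: (-2197/177600)·576/169 + (-61/1200)·4 + 257/444·1 = 1/3 ✓
b·Ac: (-61/1200)·50/61 + 257/444·185/514 = 1/6 ✓
b·c³: (-2197/177600)·(-13824/2197) + (-61/1200)·8 + 257/444·1 = 1/4 ✓
b·(c∘Ac): (-61/1200)·100/61 + 257/444·185/514 = 1/8 ✓
b·Ac²: (-61/1200)·(-1200/793) + 257/444·37/3341 = 1/12 ✓
b·A²c: 257/444·37/514 = 1/24 ✓; 4 stages ⇒ order 4.

4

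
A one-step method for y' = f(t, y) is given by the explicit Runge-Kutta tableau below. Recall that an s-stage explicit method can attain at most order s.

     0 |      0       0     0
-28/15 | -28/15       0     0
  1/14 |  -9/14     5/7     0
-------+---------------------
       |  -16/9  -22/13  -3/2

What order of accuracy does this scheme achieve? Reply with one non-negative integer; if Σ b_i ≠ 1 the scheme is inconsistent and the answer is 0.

b = (-16/9, -22/13, -3/2)
c = (0, -28/15, 1/14)
Ac = (0, 0, -4/3)
Σ b_i: (-16/9)·1 + (-22/13)·1 + (-3/2)·1 = -1163/234 ≠ 1 ⇒ order 0.

0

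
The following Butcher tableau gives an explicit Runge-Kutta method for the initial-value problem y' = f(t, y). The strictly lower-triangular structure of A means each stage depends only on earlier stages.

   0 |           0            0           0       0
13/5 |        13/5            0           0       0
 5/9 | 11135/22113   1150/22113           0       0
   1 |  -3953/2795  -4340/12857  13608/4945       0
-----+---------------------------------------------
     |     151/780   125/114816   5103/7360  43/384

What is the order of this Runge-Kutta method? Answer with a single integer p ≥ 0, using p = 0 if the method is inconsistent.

b = (151/780, 125/114816, 5103/7360, 43/384)
c = (0, 13/5, 5/9, 1)
Ac = (0, 0, 230/1701, 28/43)
Σ b_i: 151/780·1 + 125/114816·1 + 5103/7360·1 + 43/384·1 = 1 ✓
b·c: 125/114816·13/5 + 5103/7360·5/9 + 43/384·1 = 1/2 ✓
b·c²: 125/114816·169/25 + 5103/7360·25/81 + 43/384·1 = 1/3 ✓
b·Ac: 5103/7360·230/1701 + 43/384·28/43 = 1/6 ✓
b·c³: 125/114816·2197/125 + 5103/7360·125/729 + 43/384·1 = 1/4 ✓
b·(c∘Ac): 5103/7360·1150/15309 + 43/384·28/43 = 1/8 ✓
b·Ac²: 5103/7360·598/1701 + 43/384·(-308/215) = 1/12 ✓
b·A²c: 43/384·16/43 = 1/24 ✓; 4 stages ⇒ order 4.

4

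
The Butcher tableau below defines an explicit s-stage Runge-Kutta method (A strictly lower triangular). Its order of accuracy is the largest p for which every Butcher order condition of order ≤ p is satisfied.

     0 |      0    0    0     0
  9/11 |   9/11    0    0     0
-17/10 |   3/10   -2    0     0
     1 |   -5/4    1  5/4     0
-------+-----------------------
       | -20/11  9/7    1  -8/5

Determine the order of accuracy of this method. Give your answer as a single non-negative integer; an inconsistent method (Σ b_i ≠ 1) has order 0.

b = (-20/11, 9/7, 1, -8/5)
c = (0, 9/11, -17/10, 1)
Ac = (0, 0, -18/11, -115/88)
Σ b_i: (-20/11)·1 + 9/7·1 + 1·1 + (-8/5)·1 = -436/385 ≠ 1 ⇒ order 0.

0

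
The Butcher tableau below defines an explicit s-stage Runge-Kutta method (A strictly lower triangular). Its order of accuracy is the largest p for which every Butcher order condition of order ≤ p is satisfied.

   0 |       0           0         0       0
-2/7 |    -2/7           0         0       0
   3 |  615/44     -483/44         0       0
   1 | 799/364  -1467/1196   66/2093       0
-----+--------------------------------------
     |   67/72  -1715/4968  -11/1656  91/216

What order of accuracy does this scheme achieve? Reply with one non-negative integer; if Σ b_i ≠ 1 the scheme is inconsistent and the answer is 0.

b = (67/72, -1715/4968, -11/1656, 91/216)
c = (0, -2/7, 3, 1)
Ac = (0, 0, 69/22, 81/182)
Σ b_i: 67/72·1 + (-1715/4968)·1 + (-11/1656)·1 + 91/216·1 = 1 ✓
b·c: (-1715/4968)·(-2/7) + (-11/1656)·3 + 91/216·1 = 1/2 ✓
b·c²: (-1715/4968)·4/49 + (-11/1656)·9 + 91/216·1 = 1/3 ✓
b·Ac: (-11/1656)·69/22 + 91/216·81/182 = 1/6 ✓
b·c³: (-1715/4968)·(-8/343) + (-11/1656)·27 + 91/216·1 = 1/4 ✓
b·(c∘Ac): (-11/1656)·207/22 + 91/216·81/182 = 1/8 ✓
b·Ac²: (-11/1656)·(-69/77) + 91/216·9/49 = 1/12 ✓
b·A²c: 91/216·9/91 = 1/24 ✓; 4 stages ⇒ order 4.

4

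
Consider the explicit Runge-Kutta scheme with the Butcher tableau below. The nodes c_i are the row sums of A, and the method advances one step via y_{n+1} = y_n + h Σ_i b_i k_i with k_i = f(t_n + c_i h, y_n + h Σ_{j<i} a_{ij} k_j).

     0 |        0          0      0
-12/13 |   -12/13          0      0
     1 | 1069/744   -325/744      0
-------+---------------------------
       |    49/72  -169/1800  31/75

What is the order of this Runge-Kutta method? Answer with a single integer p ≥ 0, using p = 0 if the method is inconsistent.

3

b = (49/72, -169/1800, 31/75)
c = (0, -12/13, 1)
Ac = (0, 0, 25/62)
Σ b_i: 49/72·1 + (-169/1800)·1 + 31/75·1 = 1 ✓
b·c: (-169/1800)·(-12/13) + 31/75·1 = 1/2 ✓
b·c²: (-169/1800)·144/169 + 31/75·1 = 1/3 ✓
b·Ac: 31/75·25/62 = 1/6 ✓; 3 stages ⇒ order 3.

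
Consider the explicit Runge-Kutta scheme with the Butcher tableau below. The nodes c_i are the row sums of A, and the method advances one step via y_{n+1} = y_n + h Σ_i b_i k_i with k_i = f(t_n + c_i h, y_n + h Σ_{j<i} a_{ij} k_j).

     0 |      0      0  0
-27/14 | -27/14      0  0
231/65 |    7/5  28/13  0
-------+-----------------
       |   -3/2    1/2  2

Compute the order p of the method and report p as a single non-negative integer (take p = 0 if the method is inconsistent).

b = (-3/2, 1/2, 2)
c = (0, -27/14, 231/65)
Ac = (0, 0, -54/13)
Σ b_i: (-3/2)·1 + 1/2·1 + 2·1 = 1 ✓
b·c: 1/2·(-27/14) + 2·231/65 = 11181/1820 ≠ 1/2 ⇒ order 1.

1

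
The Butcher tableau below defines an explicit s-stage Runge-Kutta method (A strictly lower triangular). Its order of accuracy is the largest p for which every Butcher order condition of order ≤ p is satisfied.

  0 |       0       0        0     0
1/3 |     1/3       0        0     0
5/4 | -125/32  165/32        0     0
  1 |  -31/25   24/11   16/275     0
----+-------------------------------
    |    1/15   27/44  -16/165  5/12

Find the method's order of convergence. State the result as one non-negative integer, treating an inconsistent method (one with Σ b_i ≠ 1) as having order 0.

4

b = (1/15, 27/44, -16/165, 5/12)
c = (0, 1/3, 5/4, 1)
Ac = (0, 0, 55/32, 4/5)
Σ b_i: 1/15·1 + 27/44·1 + (-16/165)·1 + 5/12·1 = 1 ✓
b·c: 27/44·1/3 + (-16/165)·5/4 + 5/12·1 = 1/2 ✓
b·c²: 27/44·1/9 + (-16/165)·25/16 + 5/12·1 = 1/3 ✓
b·Ac: (-16/165)·55/32 + 5/12·4/5 = 1/6 ✓
b·c³: 27/44·1/27 + (-16/165)·125/64 + 5/12·1 = 1/4 ✓
b·(c∘Ac): (-16/165)·275/128 + 5/12·4/5 = 1/8 ✓
b·Ac²: (-16/165)·55/96 + 5/12·1/3 = 1/12 ✓
b·A²c: 5/12·1/10 = 1/24 ✓; 4 stages ⇒ order 4.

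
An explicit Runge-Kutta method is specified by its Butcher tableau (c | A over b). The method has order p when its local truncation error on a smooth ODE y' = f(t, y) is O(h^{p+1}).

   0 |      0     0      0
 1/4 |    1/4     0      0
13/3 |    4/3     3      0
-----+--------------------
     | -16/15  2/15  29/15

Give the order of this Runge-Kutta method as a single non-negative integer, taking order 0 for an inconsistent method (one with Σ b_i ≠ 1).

b = (-16/15, 2/15, 29/15)
c = (0, 1/4, 13/3)
Ac = (0, 0, 3/4)
Σ b_i: (-16/15)·1 + 2/15·1 + 29/15·1 = 1 ✓
b·c: 2/15·1/4 + 29/15·13/3 = 757/90 ≠ 1/2 ⇒ order 1.

1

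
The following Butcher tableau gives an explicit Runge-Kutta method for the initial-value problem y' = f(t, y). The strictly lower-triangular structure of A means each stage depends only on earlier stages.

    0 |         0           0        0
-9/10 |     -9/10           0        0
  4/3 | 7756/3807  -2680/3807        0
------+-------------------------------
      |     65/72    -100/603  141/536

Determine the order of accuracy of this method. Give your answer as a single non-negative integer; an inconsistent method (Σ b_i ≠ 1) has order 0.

b = (65/72, -100/603, 141/536)
c = (0, -9/10, 4/3)
Ac = (0, 0, 268/423)
Σ b_i: 65/72·1 + (-100/603)·1 + 141/536·1 = 1 ✓
b·c: (-100/603)·(-9/10) + 141/536·4/3 = 1/2 ✓
b·c²: (-100/603)·81/100 + 141/536·16/9 = 1/3 ✓
b·Ac: 141/536·268/423 = 1/6 ✓; 3 stages ⇒ order 3.

3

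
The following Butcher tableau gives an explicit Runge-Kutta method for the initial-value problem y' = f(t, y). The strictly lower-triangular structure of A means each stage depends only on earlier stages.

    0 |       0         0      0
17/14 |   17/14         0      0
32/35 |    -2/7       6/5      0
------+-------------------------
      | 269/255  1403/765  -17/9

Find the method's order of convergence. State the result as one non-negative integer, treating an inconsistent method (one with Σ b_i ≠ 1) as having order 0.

2

b = (269/255, 1403/765, -17/9)
c = (0, 17/14, 32/35)
Ac = (0, 0, 51/35)
Σ b_i: 269/255·1 + 1403/765·1 + (-17/9)·1 = 1 ✓
b·c: 1403/765·17/14 + (-17/9)·32/35 = 1/2 ✓
b·c²: 1403/765·289/196 + (-17/9)·1024/1225 = 2363/2100 ≠ 1/3 ⇒ order 2.
b·Ac: (-17/9)·51/35 = -289/105 ≠ 1/6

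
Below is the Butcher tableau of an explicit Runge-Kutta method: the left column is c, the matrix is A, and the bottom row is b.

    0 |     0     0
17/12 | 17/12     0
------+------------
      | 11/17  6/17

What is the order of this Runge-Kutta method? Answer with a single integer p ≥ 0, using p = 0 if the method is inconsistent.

b = (11/17, 6/17)
c = (0, 17/12)
Σ b_i: 11/17·1 + 6/17·1 = 1 ✓
b·c: 6/17·17/12 = 1/2 ✓; 2 stages ⇒ order 2.

2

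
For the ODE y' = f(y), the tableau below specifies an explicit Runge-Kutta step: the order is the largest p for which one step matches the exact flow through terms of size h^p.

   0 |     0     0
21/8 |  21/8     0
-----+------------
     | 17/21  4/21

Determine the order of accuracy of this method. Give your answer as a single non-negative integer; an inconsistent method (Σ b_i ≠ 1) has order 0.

b = (17/21, 4/21)
c = (0, 21/8)
Σ b_i: 17/21·1 + 4/21·1 = 1 ✓
b·c: 4/21·21/8 = 1/2 ✓; 2 stages ⇒ order 2.

2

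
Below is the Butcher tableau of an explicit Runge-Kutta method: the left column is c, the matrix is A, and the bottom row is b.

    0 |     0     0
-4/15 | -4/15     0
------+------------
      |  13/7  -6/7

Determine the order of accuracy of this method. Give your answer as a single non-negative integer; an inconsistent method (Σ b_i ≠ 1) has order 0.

b = (13/7, -6/7)
c = (0, -4/15)
Σ b_i: 13/7·1 + (-6/7)·1 = 1 ✓
b·c: (-6/7)·(-4/15) = 8/35 ≠ 1/2 ⇒ order 1.

1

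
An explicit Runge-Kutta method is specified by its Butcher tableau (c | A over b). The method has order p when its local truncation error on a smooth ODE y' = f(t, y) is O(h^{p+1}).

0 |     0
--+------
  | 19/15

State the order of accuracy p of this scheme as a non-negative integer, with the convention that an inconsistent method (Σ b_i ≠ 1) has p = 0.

b = (19/15)
c = (0)
Σ b_i: 19/15·1 = 19/15 ≠ 1 ⇒ order 0.

0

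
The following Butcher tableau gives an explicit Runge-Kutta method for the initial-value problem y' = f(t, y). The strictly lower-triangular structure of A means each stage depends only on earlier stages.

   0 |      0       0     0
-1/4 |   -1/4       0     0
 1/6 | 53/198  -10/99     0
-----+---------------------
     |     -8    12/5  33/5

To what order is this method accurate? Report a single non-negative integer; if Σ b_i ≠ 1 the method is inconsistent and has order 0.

3

b = (-8, 12/5, 33/5)
c = (0, -1/4, 1/6)
Ac = (0, 0, 5/198)
Σ b_i: (-8)·1 + 12/5·1 + 33/5·1 = 1 ✓
b·c: 12/5·(-1/4) + 33/5·1/6 = 1/2 ✓
b·c²: 12/5·1/16 + 33/5·1/36 = 1/3 ✓
b·Ac: 33/5·5/198 = 1/6 ✓; 3 stages ⇒ order 3.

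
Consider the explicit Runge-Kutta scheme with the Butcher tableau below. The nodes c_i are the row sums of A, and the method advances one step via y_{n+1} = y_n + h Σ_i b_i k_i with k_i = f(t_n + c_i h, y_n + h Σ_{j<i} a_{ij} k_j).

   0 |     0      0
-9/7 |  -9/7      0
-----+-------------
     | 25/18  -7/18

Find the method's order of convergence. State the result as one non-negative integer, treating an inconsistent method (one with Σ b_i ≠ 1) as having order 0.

b = (25/18, -7/18)
c = (0, -9/7)
Σ b_i: 25/18·1 + (-7/18)·1 = 1 ✓
b·c: (-7/18)·(-9/7) = 1/2 ✓; 2 stages ⇒ order 2.

2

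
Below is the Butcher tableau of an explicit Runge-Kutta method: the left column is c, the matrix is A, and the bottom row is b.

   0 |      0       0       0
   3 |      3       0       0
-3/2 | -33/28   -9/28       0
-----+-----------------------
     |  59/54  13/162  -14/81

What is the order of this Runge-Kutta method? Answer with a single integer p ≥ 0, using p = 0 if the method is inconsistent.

b = (59/54, 13/162, -14/81)
c = (0, 3, -3/2)
Ac = (0, 0, -27/28)
Σ b_i: 59/54·1 + 13/162·1 + (-14/81)·1 = 1 ✓
b·c: 13/162·3 + (-14/81)·(-3/2) = 1/2 ✓
b·c²: 13/162·9 + (-14/81)·9/4 = 1/3 ✓
b·Ac: (-14/81)·(-27/28) = 1/6 ✓; 3 stages ⇒ order 3.

3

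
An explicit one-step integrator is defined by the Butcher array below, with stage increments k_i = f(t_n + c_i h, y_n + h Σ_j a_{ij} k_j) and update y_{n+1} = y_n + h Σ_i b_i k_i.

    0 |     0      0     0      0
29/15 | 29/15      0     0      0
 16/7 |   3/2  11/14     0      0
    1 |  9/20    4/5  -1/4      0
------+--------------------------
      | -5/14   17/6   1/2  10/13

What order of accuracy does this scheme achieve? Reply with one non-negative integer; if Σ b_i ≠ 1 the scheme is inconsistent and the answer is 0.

b = (-5/14, 17/6, 1/2, 10/13)
c = (0, 29/15, 16/7, 1)
Ac = (0, 0, 319/210, 512/525)
Σ b_i: (-5/14)·1 + 17/6·1 + 1/2·1 + 10/13·1 = 2045/546 ≠ 1 ⇒ order 0.

0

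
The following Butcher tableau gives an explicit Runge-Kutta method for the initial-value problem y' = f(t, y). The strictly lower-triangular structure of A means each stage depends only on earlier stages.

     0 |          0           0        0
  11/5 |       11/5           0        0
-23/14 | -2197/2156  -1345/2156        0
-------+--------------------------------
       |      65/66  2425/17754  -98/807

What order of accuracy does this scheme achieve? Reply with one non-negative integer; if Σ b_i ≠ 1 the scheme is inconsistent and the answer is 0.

3

b = (65/66, 2425/17754, -98/807)
c = (0, 11/5, -23/14)
Ac = (0, 0, -269/196)
Σ b_i: 65/66·1 + 2425/17754·1 + (-98/807)·1 = 1 ✓
b·c: 2425/17754·11/5 + (-98/807)·(-23/14) = 1/2 ✓
b·c²: 2425/17754·121/25 + (-98/807)·529/196 = 1/3 ✓
b·Ac: (-98/807)·(-269/196) = 1/6 ✓; 3 stages ⇒ order 3.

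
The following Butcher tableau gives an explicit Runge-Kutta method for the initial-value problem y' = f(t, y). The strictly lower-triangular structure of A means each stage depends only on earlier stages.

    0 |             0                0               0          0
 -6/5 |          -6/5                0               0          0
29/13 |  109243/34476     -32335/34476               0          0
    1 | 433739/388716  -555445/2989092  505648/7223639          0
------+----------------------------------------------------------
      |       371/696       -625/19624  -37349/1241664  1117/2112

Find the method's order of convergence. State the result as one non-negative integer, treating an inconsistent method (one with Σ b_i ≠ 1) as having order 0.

4

b = (371/696, -625/19624, -37349/1241664, 1117/2112)
c = (0, -6/5, 29/13, 1)
Ac = (0, 0, 6467/5746, 847/2234)
Σ b_i: 371/696·1 + (-625/19624)·1 + (-37349/1241664)·1 + 1117/2112·1 = 1 ✓
b·c: (-625/19624)·(-6/5) + (-37349/1241664)·29/13 + 1117/2112·1 = 1/2 ✓
b·c²: (-625/19624)·36/25 + (-37349/1241664)·841/169 + 1117/2112·1 = 1/3 ✓
b·Ac: (-37349/1241664)·6467/5746 + 1117/2112·847/2234 = 1/6 ✓
b·c³: (-625/19624)·(-216/125) + (-37349/1241664)·24389/2197 + 1117/2112·1 = 1/4 ✓
b·(c∘Ac): (-37349/1241664)·187543/74698 + 1117/2112·847/2234 = 1/8 ✓
b·Ac²: (-37349/1241664)·(-19401/14365) + 1117/2112·451/5585 = 1/12 ✓
b·A²c: 1117/2112·88/1117 = 1/24 ✓; 4 stages ⇒ order 4.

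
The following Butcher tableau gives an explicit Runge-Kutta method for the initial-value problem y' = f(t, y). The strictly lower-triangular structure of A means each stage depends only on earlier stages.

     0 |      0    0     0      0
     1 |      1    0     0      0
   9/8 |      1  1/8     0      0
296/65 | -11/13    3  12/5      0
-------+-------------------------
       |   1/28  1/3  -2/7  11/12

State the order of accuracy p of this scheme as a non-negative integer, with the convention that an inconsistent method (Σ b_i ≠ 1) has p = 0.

b = (1/28, 1/3, -2/7, 11/12)
c = (0, 1, 9/8, 296/65)
Ac = (0, 0, 1/8, 57/10)
Σ b_i: 1/28·1 + 1/3·1 + (-2/7)·1 + 11/12·1 = 1 ✓
b·c: 1/3·1 + (-2/7)·9/8 + 11/12·296/65 = 7619/1820 ≠ 1/2 ⇒ order 1.

1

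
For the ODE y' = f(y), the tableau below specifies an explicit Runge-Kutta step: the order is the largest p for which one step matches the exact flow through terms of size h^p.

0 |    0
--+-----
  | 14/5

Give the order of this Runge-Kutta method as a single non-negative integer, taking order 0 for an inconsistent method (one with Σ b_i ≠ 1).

0

b = (14/5)
c = (0)
Σ b_i: 14/5·1 = 14/5 ≠ 1 ⇒ order 0.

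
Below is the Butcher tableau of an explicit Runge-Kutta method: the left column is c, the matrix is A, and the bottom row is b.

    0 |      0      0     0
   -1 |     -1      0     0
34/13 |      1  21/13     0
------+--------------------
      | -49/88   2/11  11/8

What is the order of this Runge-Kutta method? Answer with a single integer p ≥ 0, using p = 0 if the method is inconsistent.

1

b = (-49/88, 2/11, 11/8)
c = (0, -1, 34/13)
Ac = (0, 0, -21/13)
Σ b_i: (-49/88)·1 + 2/11·1 + 11/8·1 = 1 ✓
b·c: 2/11·(-1) + 11/8·34/13 = 1953/572 ≠ 1/2 ⇒ order 1.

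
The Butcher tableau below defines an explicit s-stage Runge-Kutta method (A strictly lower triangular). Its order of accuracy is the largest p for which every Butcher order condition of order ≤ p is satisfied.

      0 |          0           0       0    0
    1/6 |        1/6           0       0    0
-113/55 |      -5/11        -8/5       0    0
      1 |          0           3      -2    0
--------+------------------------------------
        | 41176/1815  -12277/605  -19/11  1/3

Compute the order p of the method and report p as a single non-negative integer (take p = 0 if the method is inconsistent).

2

b = (41176/1815, -12277/605, -19/11, 1/3)
c = (0, 1/6, -113/55, 1)
Ac = (0, 0, -4/15, 507/110)
Σ b_i: 41176/1815·1 + (-12277/605)·1 + (-19/11)·1 + 1/3·1 = 1 ✓
b·c: (-12277/605)·1/6 + (-19/11)·(-113/55) + 1/3·1 = 1/2 ✓
b·c²: (-12277/605)·1/36 + (-19/11)·12769/3025 + 1/3·1 = -9009931/1197900 ≠ 1/3 ⇒ order 2.
b·Ac: (-19/11)·(-4/15) + 1/3·507/110 = 659/330 ≠ 1/6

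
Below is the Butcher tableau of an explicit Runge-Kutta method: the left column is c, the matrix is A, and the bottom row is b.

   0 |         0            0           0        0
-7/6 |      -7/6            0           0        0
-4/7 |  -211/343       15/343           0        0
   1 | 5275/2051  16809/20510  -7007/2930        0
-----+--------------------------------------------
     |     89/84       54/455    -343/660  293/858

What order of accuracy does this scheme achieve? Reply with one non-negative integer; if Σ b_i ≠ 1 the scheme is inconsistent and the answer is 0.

b = (89/84, 54/455, -343/660, 293/858)
c = (0, -7/6, -4/7, 1)
Ac = (0, 0, -5/98, 481/1172)
Σ b_i: 89/84·1 + 54/455·1 + (-343/660)·1 + 293/858·1 = 1 ✓
b·c: 54/455·(-7/6) + (-343/660)·(-4/7) + 293/858·1 = 1/2 ✓
b·c²: 54/455·49/36 + (-343/660)·16/49 + 293/858·1 = 1/3 ✓
b·Ac: (-343/660)·(-5/98) + 293/858·481/1172 = 1/6 ✓
b·c³: 54/455·(-343/216) + (-343/660)·(-64/343) + 293/858·1 = 1/4 ✓
b·(c∘Ac): (-343/660)·10/343 + 293/858·481/1172 = 1/8 ✓
b·Ac²: (-343/660)·5/84 + 293/858·2353/7032 = 1/12 ✓
b·A²c: 293/858·143/1172 = 1/24 ✓; 4 stages ⇒ order 4.

4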